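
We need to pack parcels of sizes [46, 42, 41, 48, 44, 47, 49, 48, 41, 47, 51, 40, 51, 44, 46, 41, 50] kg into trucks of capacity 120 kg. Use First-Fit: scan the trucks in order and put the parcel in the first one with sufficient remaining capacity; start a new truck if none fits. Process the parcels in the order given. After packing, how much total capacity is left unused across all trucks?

46 kg → truck 1 (remaining 74 kg)
42 kg → truck 1 (remaining 32 kg)
41 kg → truck 2 (remaining 79 kg)
48 kg → truck 2 (remaining 31 kg)
44 kg → truck 3 (remaining 76 kg)
47 kg → truck 3 (remaining 29 kg)
49 kg → truck 4 (remaining 71 kg)
48 kg → truck 4 (remaining 23 kg)
41 kg → truck 5 (remaining 79 kg)
47 kg → truck 5 (remaining 32 kg)
51 kg → truck 6 (remaining 69 kg)
40 kg → truck 6 (remaining 29 kg)
51 kg → truck 7 (remaining 69 kg)
44 kg → truck 7 (remaining 25 kg)
46 kg → truck 8 (remaining 74 kg)
41 kg → truck 8 (remaining 33 kg)
50 kg → truck 9 (remaining 70 kg)
9 trucks × 120 kg = 1080 kg; used 776 kg; unused 304 kg.

304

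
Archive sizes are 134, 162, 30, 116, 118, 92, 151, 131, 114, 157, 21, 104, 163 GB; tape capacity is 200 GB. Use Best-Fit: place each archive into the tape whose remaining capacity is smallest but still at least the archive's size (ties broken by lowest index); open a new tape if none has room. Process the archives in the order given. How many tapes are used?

10

134 GB → tape 1 (remaining 66 GB)
162 GB → tape 2 (remaining 38 GB)
30 GB → tape 2 (remaining 8 GB)
116 GB → tape 3 (remaining 84 GB)
118 GB → tape 4 (remaining 82 GB)
92 GB → tape 5 (remaining 108 GB)
151 GB → tape 6 (remaining 49 GB)
131 GB → tape 7 (remaining 69 GB)
114 GB → tape 8 (remaining 86 GB)
157 GB → tape 9 (remaining 43 GB)
21 GB → tape 9 (remaining 22 GB)
104 GB → tape 5 (remaining 4 GB)
163 GB → tape 10 (remaining 37 GB)
Final tapes: [134] [162,30] [116] [118] [92,104] [151] [131] [114] [157,21] [163].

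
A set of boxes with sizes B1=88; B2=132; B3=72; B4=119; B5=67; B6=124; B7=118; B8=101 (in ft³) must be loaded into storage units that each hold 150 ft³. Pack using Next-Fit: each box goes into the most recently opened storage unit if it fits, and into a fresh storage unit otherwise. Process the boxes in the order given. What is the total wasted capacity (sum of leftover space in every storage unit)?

Put B1 (88 ft³) in storage unit 1; 62 ft³ remain.
Put B2 (132 ft³) in storage unit 2; 18 ft³ remain.
Put B3 (72 ft³) in storage unit 3; 78 ft³ remain.
Put B4 (119 ft³) in storage unit 4; 31 ft³ remain.
Put B5 (67 ft³) in storage unit 5; 83 ft³ remain.
Put B6 (124 ft³) in storage unit 6; 26 ft³ remain.
Put B7 (118 ft³) in storage unit 7; 32 ft³ remain.
Put B8 (101 ft³) in storage unit 8; 49 ft³ remain.
8 storage units × 150 ft³ = 1200 ft³; used 821 ft³; unused 379 ft³.

379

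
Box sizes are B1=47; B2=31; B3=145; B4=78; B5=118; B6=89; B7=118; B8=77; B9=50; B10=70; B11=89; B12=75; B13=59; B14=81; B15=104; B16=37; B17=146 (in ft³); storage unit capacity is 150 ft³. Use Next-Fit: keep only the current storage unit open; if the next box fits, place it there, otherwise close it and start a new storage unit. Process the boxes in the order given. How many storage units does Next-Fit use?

storage unit 1: place B1 (47 ft³), 103 ft³ left
storage unit 1: place B2 (31 ft³), 72 ft³ left
storage unit 2: place B3 (145 ft³), 5 ft³ left
storage unit 3: place B4 (78 ft³), 72 ft³ left
storage unit 4: place B5 (118 ft³), 32 ft³ left
storage unit 5: place B6 (89 ft³), 61 ft³ left
storage unit 6: place B7 (118 ft³), 32 ft³ left
storage unit 7: place B8 (77 ft³), 73 ft³ left
storage unit 7: place B9 (50 ft³), 23 ft³ left
storage unit 8: place B10 (70 ft³), 80 ft³ left
storage unit 9: place B11 (89 ft³), 61 ft³ left
storage unit 10: place B12 (75 ft³), 75 ft³ left
storage unit 10: place B13 (59 ft³), 16 ft³ left
storage unit 11: place B14 (81 ft³), 69 ft³ left
storage unit 12: place B15 (104 ft³), 46 ft³ left
storage unit 12: place B16 (37 ft³), 9 ft³ left
storage unit 13: place B17 (146 ft³), 4 ft³ left
Final storage units: [47,31] [145] [78] [118] [89] [118] [77,50] [70] [89] [75,59] [81] [104,37] [146].

13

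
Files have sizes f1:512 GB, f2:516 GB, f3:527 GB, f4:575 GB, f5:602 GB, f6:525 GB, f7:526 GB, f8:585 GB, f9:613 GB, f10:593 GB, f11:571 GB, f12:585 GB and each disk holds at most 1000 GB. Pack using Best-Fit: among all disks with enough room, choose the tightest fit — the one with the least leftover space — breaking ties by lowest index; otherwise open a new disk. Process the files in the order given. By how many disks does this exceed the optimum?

Best-Fit: [512] [516] [527] [575] [602] [525] [526] [585] [613] [593] [571] [585] → 12 disks.
12 files exceed 500 GB (half the capacity), and no two of those can share a disk, so at least 12 disks are needed.
So 12 is already optimal.

0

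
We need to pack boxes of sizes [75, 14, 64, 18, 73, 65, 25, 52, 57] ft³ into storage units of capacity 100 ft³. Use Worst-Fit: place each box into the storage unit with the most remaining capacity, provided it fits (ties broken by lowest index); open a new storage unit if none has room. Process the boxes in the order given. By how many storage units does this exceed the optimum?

0

Worst-Fit: [75,14] [64,18] [73] [65,25] [52] [57] → 6 storage units.
6 boxes exceed 50 ft³ (half the capacity), and no two of those can share a storage unit, so at least 6 storage units are needed.
So 6 is already optimal.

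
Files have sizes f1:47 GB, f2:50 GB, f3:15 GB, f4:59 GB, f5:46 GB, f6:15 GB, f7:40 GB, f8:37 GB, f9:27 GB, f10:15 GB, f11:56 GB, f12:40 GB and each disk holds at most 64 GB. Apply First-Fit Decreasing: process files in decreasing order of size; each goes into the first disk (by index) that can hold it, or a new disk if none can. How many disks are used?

8

Sorted descending: 59, 56, 50, 47, 46, 40, 40, 37, 27, 15, 15, 15.
disk 1: place 59 GB, 5 GB left
disk 2: place 56 GB, 8 GB left
disk 3: place 50 GB, 14 GB left
disk 4: place 47 GB, 17 GB left
disk 5: place 46 GB, 18 GB left
disk 6: place 40 GB, 24 GB left
disk 7: place 40 GB, 24 GB left
disk 8: place 37 GB, 27 GB left
disk 8: place 27 GB, 0 GB left
disk 4: place 15 GB, 2 GB left
disk 5: place 15 GB, 3 GB left
disk 6: place 15 GB, 9 GB left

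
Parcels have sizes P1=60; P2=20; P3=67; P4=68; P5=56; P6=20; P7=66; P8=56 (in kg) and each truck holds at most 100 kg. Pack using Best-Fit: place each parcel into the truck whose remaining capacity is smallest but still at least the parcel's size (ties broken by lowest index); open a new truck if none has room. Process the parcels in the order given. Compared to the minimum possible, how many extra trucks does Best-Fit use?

0

Best-Fit: [60,20,20] [67] [68] [56] [66] [56] → 6 trucks.
6 parcels exceed 50 kg (half the capacity), and no two of those can share a truck, so at least 6 trucks are needed.
So 6 is already optimal.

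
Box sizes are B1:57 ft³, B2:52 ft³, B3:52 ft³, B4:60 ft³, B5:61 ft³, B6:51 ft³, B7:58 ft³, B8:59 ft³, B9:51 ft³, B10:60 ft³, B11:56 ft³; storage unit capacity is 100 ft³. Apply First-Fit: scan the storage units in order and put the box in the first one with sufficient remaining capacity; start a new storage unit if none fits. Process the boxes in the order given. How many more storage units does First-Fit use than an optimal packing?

0

First-Fit: [57] [52] [52] [60] [61] [51] [58] [59] [51] [60] [56] → 11 storage units.
11 boxes exceed 50 ft³ (half the capacity), and no two of those can share a storage unit, so at least 11 storage units are needed.
So 11 is already optimal.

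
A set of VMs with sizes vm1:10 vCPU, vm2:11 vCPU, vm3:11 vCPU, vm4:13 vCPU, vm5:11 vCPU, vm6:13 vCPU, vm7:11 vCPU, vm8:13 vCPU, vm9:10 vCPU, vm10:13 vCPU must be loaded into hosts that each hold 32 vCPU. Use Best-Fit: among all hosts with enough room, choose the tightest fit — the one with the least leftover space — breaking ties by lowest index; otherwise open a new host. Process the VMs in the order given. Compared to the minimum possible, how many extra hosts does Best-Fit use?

Best-Fit: [10,11,11] [13,11] [13,11] [13,10] [13] → 5 hosts.
Total size 116 vCPU; any packing needs at least ⌈116/32⌉ = 4 hosts.
An optimal packing achieves that bound: [13,13] [13,13] [11,11,10] [11,11,10] → 4 hosts.
Excess: 5 − 4 = 1.

1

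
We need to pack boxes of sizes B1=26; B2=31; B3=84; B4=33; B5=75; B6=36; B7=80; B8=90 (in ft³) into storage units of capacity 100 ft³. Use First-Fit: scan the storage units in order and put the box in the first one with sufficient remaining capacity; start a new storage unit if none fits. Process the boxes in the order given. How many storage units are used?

6

B1 (26 ft³) → storage unit 1 (remaining 74 ft³)
B2 (31 ft³) → storage unit 1 (remaining 43 ft³)
B3 (84 ft³) → storage unit 2 (remaining 16 ft³)
B4 (33 ft³) → storage unit 1 (remaining 10 ft³)
B5 (75 ft³) → storage unit 3 (remaining 25 ft³)
B6 (36 ft³) → storage unit 4 (remaining 64 ft³)
B7 (80 ft³) → storage unit 5 (remaining 20 ft³)
B8 (90 ft³) → storage unit 6 (remaining 10 ft³)
Final storage units: [26,31,33] [84] [75] [36] [80] [90].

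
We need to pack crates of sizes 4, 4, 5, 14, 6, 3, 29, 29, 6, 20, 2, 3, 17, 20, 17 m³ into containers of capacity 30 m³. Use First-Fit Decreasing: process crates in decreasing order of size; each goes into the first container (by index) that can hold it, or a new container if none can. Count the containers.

7

Sorted descending: 29, 29, 20, 20, 17, 17, 14, 6, 6, 5, 4, 4, 3, 3, 2.
29 m³ → container 1 (remaining 1 m³)
29 m³ → container 2 (remaining 1 m³)
20 m³ → container 3 (remaining 10 m³)
20 m³ → container 4 (remaining 10 m³)
17 m³ → container 5 (remaining 13 m³)
17 m³ → container 6 (remaining 13 m³)
14 m³ → container 7 (remaining 16 m³)
6 m³ → container 3 (remaining 4 m³)
6 m³ → container 4 (remaining 4 m³)
5 m³ → container 5 (remaining 8 m³)
4 m³ → container 3 (remaining 0 m³)
4 m³ → container 4 (remaining 0 m³)
3 m³ → container 5 (remaining 5 m³)
3 m³ → container 5 (remaining 2 m³)
2 m³ → container 5 (remaining 0 m³)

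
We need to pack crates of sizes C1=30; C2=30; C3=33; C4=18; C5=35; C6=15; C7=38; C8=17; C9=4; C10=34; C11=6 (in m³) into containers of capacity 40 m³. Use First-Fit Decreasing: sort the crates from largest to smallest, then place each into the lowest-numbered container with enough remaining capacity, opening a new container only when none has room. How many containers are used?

8 containers

Sorted descending: 38, 35, 34, 33, 30, 30, 18, 17, 15, 6, 4.
Put 38 m³ in container 1; 2 m³ remain.
Put 35 m³ in container 2; 5 m³ remain.
Put 34 m³ in container 3; 6 m³ remain.
Put 33 m³ in container 4; 7 m³ remain.
Put 30 m³ in container 5; 10 m³ remain.
Put 30 m³ in container 6; 10 m³ remain.
Put 18 m³ in container 7; 22 m³ remain.
Put 17 m³ in container 7; 5 m³ remain.
Put 15 m³ in container 8; 25 m³ remain.
Put 6 m³ in container 3; 0 m³ remain.
Put 4 m³ in container 2; 1 m³ remain.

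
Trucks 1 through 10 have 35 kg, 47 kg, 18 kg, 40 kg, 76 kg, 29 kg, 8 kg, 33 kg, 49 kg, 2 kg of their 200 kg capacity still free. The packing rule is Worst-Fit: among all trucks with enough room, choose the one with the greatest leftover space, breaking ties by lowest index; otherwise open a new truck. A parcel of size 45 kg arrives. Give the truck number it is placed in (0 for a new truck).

5

Trucks with room: truck 2 (47 kg), truck 5 (76 kg), truck 9 (49 kg).
Most room is truck 5 with 76 kg free.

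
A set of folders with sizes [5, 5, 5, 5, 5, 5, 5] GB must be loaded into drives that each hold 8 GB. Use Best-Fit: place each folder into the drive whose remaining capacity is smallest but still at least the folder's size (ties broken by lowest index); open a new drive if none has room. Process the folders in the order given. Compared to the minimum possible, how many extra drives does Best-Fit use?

0

Best-Fit: [5] [5] [5] [5] [5] [5] [5] → 7 drives.
7 folders exceed 4 GB (half the capacity), and no two of those can share a drive, so at least 7 drives are needed.
So 7 is already optimal.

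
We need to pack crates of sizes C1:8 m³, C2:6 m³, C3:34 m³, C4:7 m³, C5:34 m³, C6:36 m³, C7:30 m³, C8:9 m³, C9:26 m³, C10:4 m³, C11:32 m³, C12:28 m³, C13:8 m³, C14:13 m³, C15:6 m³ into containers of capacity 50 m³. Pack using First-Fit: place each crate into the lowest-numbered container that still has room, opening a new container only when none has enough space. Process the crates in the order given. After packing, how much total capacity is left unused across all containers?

69

container 1: place C1 (8 m³), 42 m³ left
container 1: place C2 (6 m³), 36 m³ left
container 1: place C3 (34 m³), 2 m³ left
container 2: place C4 (7 m³), 43 m³ left
container 2: place C5 (34 m³), 9 m³ left
container 3: place C6 (36 m³), 14 m³ left
container 4: place C7 (30 m³), 20 m³ left
container 2: place C8 (9 m³), 0 m³ left
container 5: place C9 (26 m³), 24 m³ left
container 3: place C10 (4 m³), 10 m³ left
container 6: place C11 (32 m³), 18 m³ left
container 7: place C12 (28 m³), 22 m³ left
container 3: place C13 (8 m³), 2 m³ left
container 4: place C14 (13 m³), 7 m³ left
container 4: place C15 (6 m³), 1 m³ left
7 containers × 50 m³ = 350 m³; used 281 m³; unused 69 m³.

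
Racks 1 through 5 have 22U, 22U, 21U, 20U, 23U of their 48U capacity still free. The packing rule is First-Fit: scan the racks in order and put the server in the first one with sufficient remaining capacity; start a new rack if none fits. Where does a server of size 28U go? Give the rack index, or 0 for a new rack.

No rack has ≥ 28U free, so a new rack is opened.

0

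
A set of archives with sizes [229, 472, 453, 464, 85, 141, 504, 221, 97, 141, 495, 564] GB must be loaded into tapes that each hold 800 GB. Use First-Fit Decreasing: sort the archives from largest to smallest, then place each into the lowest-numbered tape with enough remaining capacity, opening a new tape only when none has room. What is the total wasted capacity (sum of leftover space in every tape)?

Sorted descending: 564, 504, 495, 472, 464, 453, 229, 221, 141, 141, 97, 85.
tape 1: place 564 GB, 236 GB left
tape 2: place 504 GB, 296 GB left
tape 3: place 495 GB, 305 GB left
tape 4: place 472 GB, 328 GB left
tape 5: place 464 GB, 336 GB left
tape 6: place 453 GB, 347 GB left
tape 1: place 229 GB, 7 GB left
tape 2: place 221 GB, 75 GB left
tape 3: place 141 GB, 164 GB left
tape 3: place 141 GB, 23 GB left
tape 4: place 97 GB, 231 GB left
tape 4: place 85 GB, 146 GB left
6 tapes × 800 GB = 4800 GB; used 3866 GB; unused 934 GB.

934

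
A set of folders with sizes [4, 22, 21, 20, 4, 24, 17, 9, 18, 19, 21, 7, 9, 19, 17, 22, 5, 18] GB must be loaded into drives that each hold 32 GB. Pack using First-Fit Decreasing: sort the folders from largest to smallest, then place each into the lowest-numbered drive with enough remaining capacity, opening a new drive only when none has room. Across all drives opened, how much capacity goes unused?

108

Sorted descending: 24, 22, 22, 21, 21, 20, 19, 19, 18, 18, 17, 17, 9, 9, 7, 5, 4, 4.
drive 1: place 24 GB, 8 GB left
drive 2: place 22 GB, 10 GB left
drive 3: place 22 GB, 10 GB left
drive 4: place 21 GB, 11 GB left
drive 5: place 21 GB, 11 GB left
drive 6: place 20 GB, 12 GB left
drive 7: place 19 GB, 13 GB left
drive 8: place 19 GB, 13 GB left
drive 9: place 18 GB, 14 GB left
drive 10: place 18 GB, 14 GB left
drive 11: place 17 GB, 15 GB left
drive 12: place 17 GB, 15 GB left
drive 2: place 9 GB, 1 GB left
drive 3: place 9 GB, 1 GB left
drive 1: place 7 GB, 1 GB left
drive 4: place 5 GB, 6 GB left
drive 4: place 4 GB, 2 GB left
drive 5: place 4 GB, 7 GB left
12 drives × 32 GB = 384 GB; used 276 GB; unused 108 GB.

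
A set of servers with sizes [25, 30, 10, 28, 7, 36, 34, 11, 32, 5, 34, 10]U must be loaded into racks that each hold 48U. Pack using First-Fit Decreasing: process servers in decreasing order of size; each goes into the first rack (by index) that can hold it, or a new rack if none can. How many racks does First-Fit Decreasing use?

Sorted descending: 36, 34, 34, 32, 30, 28, 25, 11, 10, 10, 7, 5.
36U → rack 1 (remaining 12U)
34U → rack 2 (remaining 14U)
34U → rack 3 (remaining 14U)
32U → rack 4 (remaining 16U)
30U → rack 5 (remaining 18U)
28U → rack 6 (remaining 20U)
25U → rack 7 (remaining 23U)
11U → rack 1 (remaining 1U)
10U → rack 2 (remaining 4U)
10U → rack 3 (remaining 4U)
7U → rack 4 (remaining 9U)
5U → rack 4 (remaining 4U)

7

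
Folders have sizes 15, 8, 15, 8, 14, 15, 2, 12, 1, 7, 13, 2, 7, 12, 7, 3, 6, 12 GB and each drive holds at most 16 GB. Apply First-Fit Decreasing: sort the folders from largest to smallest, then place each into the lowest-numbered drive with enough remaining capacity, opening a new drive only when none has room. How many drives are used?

Sorted descending: 15, 15, 15, 14, 13, 12, 12, 12, 8, 8, 7, 7, 7, 6, 3, 2, 2, 1.
15 GB → drive 1 (remaining 1 GB)
15 GB → drive 2 (remaining 1 GB)
15 GB → drive 3 (remaining 1 GB)
14 GB → drive 4 (remaining 2 GB)
13 GB → drive 5 (remaining 3 GB)
12 GB → drive 6 (remaining 4 GB)
12 GB → drive 7 (remaining 4 GB)
12 GB → drive 8 (remaining 4 GB)
8 GB → drive 9 (remaining 8 GB)
8 GB → drive 9 (remaining 0 GB)
7 GB → drive 10 (remaining 9 GB)
7 GB → drive 10 (remaining 2 GB)
7 GB → drive 11 (remaining 9 GB)
6 GB → drive 11 (remaining 3 GB)
3 GB → drive 5 (remaining 0 GB)
2 GB → drive 4 (remaining 0 GB)
2 GB → drive 6 (remaining 2 GB)
1 GB → drive 1 (remaining 0 GB)

11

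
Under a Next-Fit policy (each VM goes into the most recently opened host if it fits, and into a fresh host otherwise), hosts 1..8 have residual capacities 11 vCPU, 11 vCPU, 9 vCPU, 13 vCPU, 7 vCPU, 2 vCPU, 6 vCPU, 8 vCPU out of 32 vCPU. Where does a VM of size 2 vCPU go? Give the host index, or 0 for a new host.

Next-Fit only looks at host 8, which has 8 vCPU free.
2 vCPU fits there.

8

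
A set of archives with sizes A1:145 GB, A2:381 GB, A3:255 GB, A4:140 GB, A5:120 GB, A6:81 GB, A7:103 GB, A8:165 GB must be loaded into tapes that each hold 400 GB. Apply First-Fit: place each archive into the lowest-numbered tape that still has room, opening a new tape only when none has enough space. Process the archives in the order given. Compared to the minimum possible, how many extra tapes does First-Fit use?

First-Fit: [145,255] [381] [140,120,81] [103,165] → 4 tapes.
Total size 1390 GB; any packing needs at least ⌈1390/400⌉ = 4 tapes.
So 4 is already optimal.

0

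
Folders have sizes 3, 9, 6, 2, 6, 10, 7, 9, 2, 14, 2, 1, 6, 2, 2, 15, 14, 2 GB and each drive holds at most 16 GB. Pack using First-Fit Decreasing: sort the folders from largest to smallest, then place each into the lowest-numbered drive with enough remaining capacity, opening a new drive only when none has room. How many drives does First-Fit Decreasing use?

Sorted descending: 15, 14, 14, 10, 9, 9, 7, 6, 6, 6, 3, 2, 2, 2, 2, 2, 2, 1.
15 GB → drive 1 (remaining 1 GB)
14 GB → drive 2 (remaining 2 GB)
14 GB → drive 3 (remaining 2 GB)
10 GB → drive 4 (remaining 6 GB)
9 GB → drive 5 (remaining 7 GB)
9 GB → drive 6 (remaining 7 GB)
7 GB → drive 5 (remaining 0 GB)
6 GB → drive 4 (remaining 0 GB)
6 GB → drive 6 (remaining 1 GB)
6 GB → drive 7 (remaining 10 GB)
3 GB → drive 7 (remaining 7 GB)
2 GB → drive 2 (remaining 0 GB)
2 GB → drive 3 (remaining 0 GB)
2 GB → drive 7 (remaining 5 GB)
2 GB → drive 7 (remaining 3 GB)
2 GB → drive 7 (remaining 1 GB)
2 GB → drive 8 (remaining 14 GB)
1 GB → drive 1 (remaining 0 GB)

8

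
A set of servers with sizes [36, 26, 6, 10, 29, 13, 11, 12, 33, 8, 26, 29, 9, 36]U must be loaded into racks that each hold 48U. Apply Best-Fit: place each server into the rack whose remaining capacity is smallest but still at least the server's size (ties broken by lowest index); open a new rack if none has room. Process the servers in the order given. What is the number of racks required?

7 racks

Put 36U in rack 1; 12U remain.
Put 26U in rack 2; 22U remain.
Put 6U in rack 1; 6U remain.
Put 10U in rack 2; 12U remain.
Put 29U in rack 3; 19U remain.
Put 13U in rack 3; 6U remain.
Put 11U in rack 2; 1U remain.
Put 12U in rack 4; 36U remain.
Put 33U in rack 4; 3U remain.
Put 8U in rack 5; 40U remain.
Put 26U in rack 5; 14U remain.
Put 29U in rack 6; 19U remain.
Put 9U in rack 5; 5U remain.
Put 36U in rack 7; 12U remain.
Final racks: [36,6] [26,10,11] [29,13] [12,33] [8,26,9] [29] [36].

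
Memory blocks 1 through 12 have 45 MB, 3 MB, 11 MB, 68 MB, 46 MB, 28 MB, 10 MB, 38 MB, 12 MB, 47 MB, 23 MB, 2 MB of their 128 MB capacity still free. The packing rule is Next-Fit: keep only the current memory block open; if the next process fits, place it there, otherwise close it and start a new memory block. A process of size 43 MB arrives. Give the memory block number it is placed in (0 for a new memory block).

Next-Fit only looks at memory block 12, which has 2 MB free.
43 MB does not fit, so a new memory block is opened.

0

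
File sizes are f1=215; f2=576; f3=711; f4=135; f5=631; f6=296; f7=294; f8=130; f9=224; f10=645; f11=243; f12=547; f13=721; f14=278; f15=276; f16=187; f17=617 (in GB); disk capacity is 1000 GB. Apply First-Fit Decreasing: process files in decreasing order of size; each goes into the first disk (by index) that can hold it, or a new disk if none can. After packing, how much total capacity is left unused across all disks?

274

Sorted descending: 721, 711, 645, 631, 617, 576, 547, 296, 294, 278, 276, 243, 224, 215, 187, 135, 130.
Put 721 GB in disk 1; 279 GB remain.
Put 711 GB in disk 2; 289 GB remain.
Put 645 GB in disk 3; 355 GB remain.
Put 631 GB in disk 4; 369 GB remain.
Put 617 GB in disk 5; 383 GB remain.
Put 576 GB in disk 6; 424 GB remain.
Put 547 GB in disk 7; 453 GB remain.
Put 296 GB in disk 3; 59 GB remain.
Put 294 GB in disk 4; 75 GB remain.
Put 278 GB in disk 1; 1 GB remain.
Put 276 GB in disk 2; 13 GB remain.
Put 243 GB in disk 5; 140 GB remain.
Put 224 GB in disk 6; 200 GB remain.
Put 215 GB in disk 7; 238 GB remain.
Put 187 GB in disk 6; 13 GB remain.
Put 135 GB in disk 5; 5 GB remain.
Put 130 GB in disk 7; 108 GB remain.
7 disks × 1000 GB = 7000 GB; used 6726 GB; unused 274 GB.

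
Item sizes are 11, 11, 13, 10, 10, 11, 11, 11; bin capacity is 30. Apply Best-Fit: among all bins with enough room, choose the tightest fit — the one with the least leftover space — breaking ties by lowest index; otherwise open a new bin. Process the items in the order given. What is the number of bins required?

bin 1: place 11, 19 left
bin 1: place 11, 8 left
bin 2: place 13, 17 left
bin 2: place 10, 7 left
bin 3: place 10, 20 left
bin 3: place 11, 9 left
bin 4: place 11, 19 left
bin 4: place 11, 8 left

4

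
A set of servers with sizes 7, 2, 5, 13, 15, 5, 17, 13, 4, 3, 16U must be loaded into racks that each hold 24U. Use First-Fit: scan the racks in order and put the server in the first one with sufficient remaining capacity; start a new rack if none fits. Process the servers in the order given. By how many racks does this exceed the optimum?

First-Fit: [7,2,5,5,4] [13,3] [15] [17] [13] [16] → 6 racks.
Total size 100U; any packing needs at least ⌈100/24⌉ = 5 racks.
An optimal packing achieves that bound: [17,7] [16,5,3] [15,5,4] [13,2] [13] → 5 racks.
Excess: 6 − 5 = 1.

1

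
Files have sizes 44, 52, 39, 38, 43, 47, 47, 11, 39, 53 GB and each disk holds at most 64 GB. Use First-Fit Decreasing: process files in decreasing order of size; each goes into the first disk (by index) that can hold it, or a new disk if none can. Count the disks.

Sorted descending: 53, 52, 47, 47, 44, 43, 39, 39, 38, 11.
Put 53 GB in disk 1; 11 GB remain.
Put 52 GB in disk 2; 12 GB remain.
Put 47 GB in disk 3; 17 GB remain.
Put 47 GB in disk 4; 17 GB remain.
Put 44 GB in disk 5; 20 GB remain.
Put 43 GB in disk 6; 21 GB remain.
Put 39 GB in disk 7; 25 GB remain.
Put 39 GB in disk 8; 25 GB remain.
Put 38 GB in disk 9; 26 GB remain.
Put 11 GB in disk 1; 0 GB remain.

9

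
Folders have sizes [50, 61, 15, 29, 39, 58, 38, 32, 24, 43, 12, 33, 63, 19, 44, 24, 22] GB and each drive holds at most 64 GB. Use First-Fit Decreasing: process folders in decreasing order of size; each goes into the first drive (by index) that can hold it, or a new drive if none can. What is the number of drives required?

Sorted descending: 63, 61, 58, 50, 44, 43, 39, 38, 33, 32, 29, 24, 24, 22, 19, 15, 12.
Put 63 GB in drive 1; 1 GB remain.
Put 61 GB in drive 2; 3 GB remain.
Put 58 GB in drive 3; 6 GB remain.
Put 50 GB in drive 4; 14 GB remain.
Put 44 GB in drive 5; 20 GB remain.
Put 43 GB in drive 6; 21 GB remain.
Put 39 GB in drive 7; 25 GB remain.
Put 38 GB in drive 8; 26 GB remain.
Put 33 GB in drive 9; 31 GB remain.
Put 32 GB in drive 10; 32 GB remain.
Put 29 GB in drive 9; 2 GB remain.
Put 24 GB in drive 7; 1 GB remain.
Put 24 GB in drive 8; 2 GB remain.
Put 22 GB in drive 10; 10 GB remain.
Put 19 GB in drive 5; 1 GB remain.
Put 15 GB in drive 6; 6 GB remain.
Put 12 GB in drive 4; 2 GB remain.

10 drives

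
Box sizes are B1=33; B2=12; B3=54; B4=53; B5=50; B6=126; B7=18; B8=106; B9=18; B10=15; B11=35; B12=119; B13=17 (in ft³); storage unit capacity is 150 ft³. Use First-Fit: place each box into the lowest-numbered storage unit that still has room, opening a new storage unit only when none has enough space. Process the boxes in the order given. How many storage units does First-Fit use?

5

Put B1 (33 ft³) in storage unit 1; 117 ft³ remain.
Put B2 (12 ft³) in storage unit 1; 105 ft³ remain.
Put B3 (54 ft³) in storage unit 1; 51 ft³ remain.
Put B4 (53 ft³) in storage unit 2; 97 ft³ remain.
Put B5 (50 ft³) in storage unit 1; 1 ft³ remain.
Put B6 (126 ft³) in storage unit 3; 24 ft³ remain.
Put B7 (18 ft³) in storage unit 2; 79 ft³ remain.
Put B8 (106 ft³) in storage unit 4; 44 ft³ remain.
Put B9 (18 ft³) in storage unit 2; 61 ft³ remain.
Put B10 (15 ft³) in storage unit 2; 46 ft³ remain.
Put B11 (35 ft³) in storage unit 2; 11 ft³ remain.
Put B12 (119 ft³) in storage unit 5; 31 ft³ remain.
Put B13 (17 ft³) in storage unit 3; 7 ft³ remain.
Final storage units: [33,12,54,50] [53,18,18,15,35] [126,17] [106] [119].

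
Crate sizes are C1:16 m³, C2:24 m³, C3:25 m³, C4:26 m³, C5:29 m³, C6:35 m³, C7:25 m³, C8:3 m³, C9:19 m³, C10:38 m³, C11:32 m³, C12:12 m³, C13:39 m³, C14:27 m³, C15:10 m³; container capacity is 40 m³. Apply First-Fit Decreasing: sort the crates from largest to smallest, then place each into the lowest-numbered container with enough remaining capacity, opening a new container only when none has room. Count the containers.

Sorted descending: 39, 38, 35, 32, 29, 27, 26, 25, 25, 24, 19, 16, 12, 10, 3.
39 m³ → container 1 (remaining 1 m³)
38 m³ → container 2 (remaining 2 m³)
35 m³ → container 3 (remaining 5 m³)
32 m³ → container 4 (remaining 8 m³)
29 m³ → container 5 (remaining 11 m³)
27 m³ → container 6 (remaining 13 m³)
26 m³ → container 7 (remaining 14 m³)
25 m³ → container 8 (remaining 15 m³)
25 m³ → container 9 (remaining 15 m³)
24 m³ → container 10 (remaining 16 m³)
19 m³ → container 11 (remaining 21 m³)
16 m³ → container 10 (remaining 0 m³)
12 m³ → container 6 (remaining 1 m³)
10 m³ → container 5 (remaining 1 m³)
3 m³ → container 3 (remaining 2 m³)

11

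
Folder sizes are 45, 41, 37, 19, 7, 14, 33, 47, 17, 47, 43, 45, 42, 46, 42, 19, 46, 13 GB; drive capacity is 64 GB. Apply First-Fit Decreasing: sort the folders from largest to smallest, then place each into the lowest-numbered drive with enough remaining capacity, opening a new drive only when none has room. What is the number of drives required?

12 drives

Sorted descending: 47, 47, 46, 46, 45, 45, 43, 42, 42, 41, 37, 33, 19, 19, 17, 14, 13, 7.
47 GB → drive 1 (remaining 17 GB)
47 GB → drive 2 (remaining 17 GB)
46 GB → drive 3 (remaining 18 GB)
46 GB → drive 4 (remaining 18 GB)
45 GB → drive 5 (remaining 19 GB)
45 GB → drive 6 (remaining 19 GB)
43 GB → drive 7 (remaining 21 GB)
42 GB → drive 8 (remaining 22 GB)
42 GB → drive 9 (remaining 22 GB)
41 GB → drive 10 (remaining 23 GB)
37 GB → drive 11 (remaining 27 GB)
33 GB → drive 12 (remaining 31 GB)
19 GB → drive 5 (remaining 0 GB)
19 GB → drive 6 (remaining 0 GB)
17 GB → drive 1 (remaining 0 GB)
14 GB → drive 2 (remaining 3 GB)
13 GB → drive 3 (remaining 5 GB)
7 GB → drive 4 (remaining 11 GB)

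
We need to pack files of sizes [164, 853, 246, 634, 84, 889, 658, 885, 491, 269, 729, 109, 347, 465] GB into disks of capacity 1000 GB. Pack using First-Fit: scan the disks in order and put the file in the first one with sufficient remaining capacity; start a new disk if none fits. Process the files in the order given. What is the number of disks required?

164 GB → disk 1 (remaining 836 GB)
853 GB → disk 2 (remaining 147 GB)
246 GB → disk 1 (remaining 590 GB)
634 GB → disk 3 (remaining 366 GB)
84 GB → disk 1 (remaining 506 GB)
889 GB → disk 4 (remaining 111 GB)
658 GB → disk 5 (remaining 342 GB)
885 GB → disk 6 (remaining 115 GB)
491 GB → disk 1 (remaining 15 GB)
269 GB → disk 3 (remaining 97 GB)
729 GB → disk 7 (remaining 271 GB)
109 GB → disk 2 (remaining 38 GB)
347 GB → disk 8 (remaining 653 GB)
465 GB → disk 8 (remaining 188 GB)
Final disks: [164,246,84,491] [853,109] [634,269] [889] [658] [885] [729] [347,465].

8 disks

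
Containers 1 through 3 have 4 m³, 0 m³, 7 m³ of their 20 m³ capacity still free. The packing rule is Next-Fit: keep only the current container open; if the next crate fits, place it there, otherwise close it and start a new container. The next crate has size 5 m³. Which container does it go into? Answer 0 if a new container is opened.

3

Next-Fit only looks at container 3, which has 7 m³ free.
5 m³ fits there.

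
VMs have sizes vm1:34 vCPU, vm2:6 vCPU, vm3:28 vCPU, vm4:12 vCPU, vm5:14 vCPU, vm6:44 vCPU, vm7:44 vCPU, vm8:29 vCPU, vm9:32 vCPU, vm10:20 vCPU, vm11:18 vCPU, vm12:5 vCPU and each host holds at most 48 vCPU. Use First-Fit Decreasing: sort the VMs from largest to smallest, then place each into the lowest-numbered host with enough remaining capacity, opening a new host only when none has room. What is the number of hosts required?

7 hosts

Sorted descending: 44, 44, 34, 32, 29, 28, 20, 18, 14, 12, 6, 5.
44 vCPU → host 1 (remaining 4 vCPU)
44 vCPU → host 2 (remaining 4 vCPU)
34 vCPU → host 3 (remaining 14 vCPU)
32 vCPU → host 4 (remaining 16 vCPU)
29 vCPU → host 5 (remaining 19 vCPU)
28 vCPU → host 6 (remaining 20 vCPU)
20 vCPU → host 6 (remaining 0 vCPU)
18 vCPU → host 5 (remaining 1 vCPU)
14 vCPU → host 3 (remaining 0 vCPU)
12 vCPU → host 4 (remaining 4 vCPU)
6 vCPU → host 7 (remaining 42 vCPU)
5 vCPU → host 7 (remaining 37 vCPU)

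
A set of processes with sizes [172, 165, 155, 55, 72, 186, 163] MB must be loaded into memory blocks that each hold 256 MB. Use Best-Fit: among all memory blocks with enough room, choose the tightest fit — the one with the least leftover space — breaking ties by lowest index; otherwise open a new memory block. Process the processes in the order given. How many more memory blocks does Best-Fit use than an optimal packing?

0

Best-Fit: [172,55] [165,72] [155] [186] [163] → 5 memory blocks.
5 processes exceed 128 MB (half the capacity), and no two of those can share a memory block, so at least 5 memory blocks are needed.
So 5 is already optimal.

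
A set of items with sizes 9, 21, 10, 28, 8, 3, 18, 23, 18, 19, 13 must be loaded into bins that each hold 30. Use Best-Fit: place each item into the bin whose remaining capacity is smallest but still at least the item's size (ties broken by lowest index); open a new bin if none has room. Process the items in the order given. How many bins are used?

9 → bin 1 (remaining 21)
21 → bin 1 (remaining 0)
10 → bin 2 (remaining 20)
28 → bin 3 (remaining 2)
8 → bin 2 (remaining 12)
3 → bin 2 (remaining 9)
18 → bin 4 (remaining 12)
23 → bin 5 (remaining 7)
18 → bin 6 (remaining 12)
19 → bin 7 (remaining 11)
13 → bin 8 (remaining 17)

8 bins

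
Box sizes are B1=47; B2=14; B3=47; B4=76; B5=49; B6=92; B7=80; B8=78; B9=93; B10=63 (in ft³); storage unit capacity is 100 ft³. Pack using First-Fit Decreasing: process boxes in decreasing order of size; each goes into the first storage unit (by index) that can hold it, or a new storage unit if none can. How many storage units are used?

8

Sorted descending: 93, 92, 80, 78, 76, 63, 49, 47, 47, 14.
93 ft³ → storage unit 1 (remaining 7 ft³)
92 ft³ → storage unit 2 (remaining 8 ft³)
80 ft³ → storage unit 3 (remaining 20 ft³)
78 ft³ → storage unit 4 (remaining 22 ft³)
76 ft³ → storage unit 5 (remaining 24 ft³)
63 ft³ → storage unit 6 (remaining 37 ft³)
49 ft³ → storage unit 7 (remaining 51 ft³)
47 ft³ → storage unit 7 (remaining 4 ft³)
47 ft³ → storage unit 8 (remaining 53 ft³)
14 ft³ → storage unit 3 (remaining 6 ft³)
Final storage units: [93] [92] [80,14] [78] [76] [63] [49,47] [47].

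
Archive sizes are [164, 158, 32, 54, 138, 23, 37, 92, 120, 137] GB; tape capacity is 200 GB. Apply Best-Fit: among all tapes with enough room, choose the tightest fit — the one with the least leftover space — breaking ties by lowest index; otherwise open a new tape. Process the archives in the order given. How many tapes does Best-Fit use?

6

164 GB → tape 1 (remaining 36 GB)
158 GB → tape 2 (remaining 42 GB)
32 GB → tape 1 (remaining 4 GB)
54 GB → tape 3 (remaining 146 GB)
138 GB → tape 3 (remaining 8 GB)
23 GB → tape 2 (remaining 19 GB)
37 GB → tape 4 (remaining 163 GB)
92 GB → tape 4 (remaining 71 GB)
120 GB → tape 5 (remaining 80 GB)
137 GB → tape 6 (remaining 63 GB)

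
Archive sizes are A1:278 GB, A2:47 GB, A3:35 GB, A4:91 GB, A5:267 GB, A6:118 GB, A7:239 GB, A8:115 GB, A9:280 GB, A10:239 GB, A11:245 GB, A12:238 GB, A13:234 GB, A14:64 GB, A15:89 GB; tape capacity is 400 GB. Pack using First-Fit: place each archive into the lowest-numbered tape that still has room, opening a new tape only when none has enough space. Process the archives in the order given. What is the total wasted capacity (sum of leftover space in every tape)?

A1 (278 GB) → tape 1 (remaining 122 GB)
A2 (47 GB) → tape 1 (remaining 75 GB)
A3 (35 GB) → tape 1 (remaining 40 GB)
A4 (91 GB) → tape 2 (remaining 309 GB)
A5 (267 GB) → tape 2 (remaining 42 GB)
A6 (118 GB) → tape 3 (remaining 282 GB)
A7 (239 GB) → tape 3 (remaining 43 GB)
A8 (115 GB) → tape 4 (remaining 285 GB)
A9 (280 GB) → tape 4 (remaining 5 GB)
A10 (239 GB) → tape 5 (remaining 161 GB)
A11 (245 GB) → tape 6 (remaining 155 GB)
A12 (238 GB) → tape 7 (remaining 162 GB)
A13 (234 GB) → tape 8 (remaining 166 GB)
A14 (64 GB) → tape 5 (remaining 97 GB)
A15 (89 GB) → tape 5 (remaining 8 GB)
8 tapes × 400 GB = 3200 GB; used 2579 GB; unused 621 GB.

621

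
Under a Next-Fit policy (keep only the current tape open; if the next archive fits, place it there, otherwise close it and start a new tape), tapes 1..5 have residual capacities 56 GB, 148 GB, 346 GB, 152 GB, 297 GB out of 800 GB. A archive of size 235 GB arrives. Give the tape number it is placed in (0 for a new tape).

Next-Fit only looks at tape 5, which has 297 GB free.
235 GB fits there.

5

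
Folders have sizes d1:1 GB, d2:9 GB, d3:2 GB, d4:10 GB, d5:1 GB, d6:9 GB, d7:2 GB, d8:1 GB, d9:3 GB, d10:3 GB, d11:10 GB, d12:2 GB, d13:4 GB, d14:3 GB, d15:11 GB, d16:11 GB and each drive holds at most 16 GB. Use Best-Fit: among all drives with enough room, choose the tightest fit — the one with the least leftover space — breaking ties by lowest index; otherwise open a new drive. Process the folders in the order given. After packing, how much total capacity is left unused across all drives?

14

Put d1 (1 GB) in drive 1; 15 GB remain.
Put d2 (9 GB) in drive 1; 6 GB remain.
Put d3 (2 GB) in drive 1; 4 GB remain.
Put d4 (10 GB) in drive 2; 6 GB remain.
Put d5 (1 GB) in drive 1; 3 GB remain.
Put d6 (9 GB) in drive 3; 7 GB remain.
Put d7 (2 GB) in drive 1; 1 GB remain.
Put d8 (1 GB) in drive 1; 0 GB remain.
Put d9 (3 GB) in drive 2; 3 GB remain.
Put d10 (3 GB) in drive 2; 0 GB remain.
Put d11 (10 GB) in drive 4; 6 GB remain.
Put d12 (2 GB) in drive 4; 4 GB remain.
Put d13 (4 GB) in drive 4; 0 GB remain.
Put d14 (3 GB) in drive 3; 4 GB remain.
Put d15 (11 GB) in drive 5; 5 GB remain.
Put d16 (11 GB) in drive 6; 5 GB remain.
6 drives × 16 GB = 96 GB; used 82 GB; unused 14 GB.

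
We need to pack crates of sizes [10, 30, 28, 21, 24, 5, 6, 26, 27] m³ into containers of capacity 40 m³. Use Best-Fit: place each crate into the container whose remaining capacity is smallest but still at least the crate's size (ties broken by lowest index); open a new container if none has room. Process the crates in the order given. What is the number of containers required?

6

Put 10 m³ in container 1; 30 m³ remain.
Put 30 m³ in container 1; 0 m³ remain.
Put 28 m³ in container 2; 12 m³ remain.
Put 21 m³ in container 3; 19 m³ remain.
Put 24 m³ in container 4; 16 m³ remain.
Put 5 m³ in container 2; 7 m³ remain.
Put 6 m³ in container 2; 1 m³ remain.
Put 26 m³ in container 5; 14 m³ remain.
Put 27 m³ in container 6; 13 m³ remain.
Final containers: [10,30] [28,5,6] [21] [24] [26] [27].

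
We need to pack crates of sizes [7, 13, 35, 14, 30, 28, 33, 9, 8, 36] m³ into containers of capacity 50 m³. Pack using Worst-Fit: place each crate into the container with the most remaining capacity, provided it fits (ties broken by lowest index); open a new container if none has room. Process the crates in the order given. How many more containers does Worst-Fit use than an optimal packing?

Worst-Fit: [7,13,14] [35] [30,8] [28,9] [33] [36] → 6 containers.
Total size 213 m³; any packing needs at least ⌈213/50⌉ = 5 containers.
An optimal packing achieves that bound: [36,14] [35,13] [33,9,8] [30,7] [28] → 5 containers.
Excess: 6 − 5 = 1.

1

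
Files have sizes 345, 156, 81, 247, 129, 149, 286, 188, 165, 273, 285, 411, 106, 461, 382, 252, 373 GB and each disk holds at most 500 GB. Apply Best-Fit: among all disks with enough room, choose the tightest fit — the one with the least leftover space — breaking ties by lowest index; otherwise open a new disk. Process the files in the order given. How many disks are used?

11 disks

disk 1: place 345 GB, 155 GB left
disk 2: place 156 GB, 344 GB left
disk 1: place 81 GB, 74 GB left
disk 2: place 247 GB, 97 GB left
disk 3: place 129 GB, 371 GB left
disk 3: place 149 GB, 222 GB left
disk 4: place 286 GB, 214 GB left
disk 4: place 188 GB, 26 GB left
disk 3: place 165 GB, 57 GB left
disk 5: place 273 GB, 227 GB left
disk 6: place 285 GB, 215 GB left
disk 7: place 411 GB, 89 GB left
disk 6: place 106 GB, 109 GB left
disk 8: place 461 GB, 39 GB left
disk 9: place 382 GB, 118 GB left
disk 10: place 252 GB, 248 GB left
disk 11: place 373 GB, 127 GB left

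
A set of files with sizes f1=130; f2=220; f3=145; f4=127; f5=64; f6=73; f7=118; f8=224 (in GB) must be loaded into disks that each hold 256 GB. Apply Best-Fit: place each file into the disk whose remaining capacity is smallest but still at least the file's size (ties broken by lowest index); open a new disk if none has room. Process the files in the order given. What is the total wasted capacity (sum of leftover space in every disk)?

179

disk 1: place f1 (130 GB), 126 GB left
disk 2: place f2 (220 GB), 36 GB left
disk 3: place f3 (145 GB), 111 GB left
disk 4: place f4 (127 GB), 129 GB left
disk 3: place f5 (64 GB), 47 GB left
disk 1: place f6 (73 GB), 53 GB left
disk 4: place f7 (118 GB), 11 GB left
disk 5: place f8 (224 GB), 32 GB left
5 disks × 256 GB = 1280 GB; used 1101 GB; unused 179 GB.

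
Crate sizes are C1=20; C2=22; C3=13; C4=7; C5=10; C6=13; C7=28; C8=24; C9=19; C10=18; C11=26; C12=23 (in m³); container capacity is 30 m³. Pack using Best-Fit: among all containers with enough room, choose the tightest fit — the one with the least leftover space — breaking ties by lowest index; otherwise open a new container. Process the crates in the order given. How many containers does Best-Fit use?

Put C1 (20 m³) in container 1; 10 m³ remain.
Put C2 (22 m³) in container 2; 8 m³ remain.
Put C3 (13 m³) in container 3; 17 m³ remain.
Put C4 (7 m³) in container 2; 1 m³ remain.
Put C5 (10 m³) in container 1; 0 m³ remain.
Put C6 (13 m³) in container 3; 4 m³ remain.
Put C7 (28 m³) in container 4; 2 m³ remain.
Put C8 (24 m³) in container 5; 6 m³ remain.
Put C9 (19 m³) in container 6; 11 m³ remain.
Put C10 (18 m³) in container 7; 12 m³ remain.
Put C11 (26 m³) in container 8; 4 m³ remain.
Put C12 (23 m³) in container 9; 7 m³ remain.
Final containers: [20,10] [22,7] [13,13] [28] [24] [19] [18] [26] [23].

9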